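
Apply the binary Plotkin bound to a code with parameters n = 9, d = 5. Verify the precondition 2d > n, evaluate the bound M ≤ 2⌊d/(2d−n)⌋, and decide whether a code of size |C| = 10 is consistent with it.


Plotkin bound M ≤ 10; given |C| = 10 ≤ bound (satisfied).

Check applicability: 2d = 10, n = 9.
2d − n = 1 > 0, so Plotkin applies.
Compute d/(2d−n) = 5/1 ≈ 5.0000.
⌊d/(2d−n)⌋ = 5.
Plotkin bound: M ≤ 2·5 = 10.
Given |C| = 10, check: satisfied.
This |C| is at the Plotkin bound.


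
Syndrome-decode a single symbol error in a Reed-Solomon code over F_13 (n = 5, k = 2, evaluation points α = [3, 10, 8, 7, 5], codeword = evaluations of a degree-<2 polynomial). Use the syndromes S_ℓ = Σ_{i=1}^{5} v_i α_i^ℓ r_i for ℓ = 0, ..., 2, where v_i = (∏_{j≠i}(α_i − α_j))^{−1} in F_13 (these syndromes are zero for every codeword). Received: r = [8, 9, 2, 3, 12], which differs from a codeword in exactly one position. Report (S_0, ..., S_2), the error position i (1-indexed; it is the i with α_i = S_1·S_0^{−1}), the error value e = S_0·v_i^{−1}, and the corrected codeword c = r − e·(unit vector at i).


S = (4, 6, 9), error at position 3, error magnitude e = 10, c = [8, 9, 5, 3, 12].

Step 1: column multipliers v_i = (∏_{j≠i}(α_i − α_j))^{−1} mod 13.
  i = 1 (α = 3): (3−10)(3−8)(3−7)(3−5) = (−7)·(−5)·(−4)·(−2) = 280 ≡ 7, so v_1 = 7^{−1} = 2 (mod 13).
  i = 2 (α = 10): (10−3)(10−8)(10−7)(10−5) = 7·2·3·5 = 210 ≡ 2, so v_2 = 2^{−1} = 7 (mod 13).
  i = 3 (α = 8): (8−3)(8−10)(8−7)(8−5) = 5·(−2)·1·3 = −30 ≡ 9, so v_3 = 9^{−1} = 3 (mod 13).
  i = 4 (α = 7): (7−3)(7−10)(7−8)(7−5) = 4·(−3)·(−1)·2 = 24 ≡ 11, so v_4 = 11^{−1} = 6 (mod 13).
  i = 5 (α = 5): (5−3)(5−10)(5−8)(5−7) = 2·(−5)·(−3)·(−2) = −60 ≡ 5, so v_5 = 5^{−1} = 8 (mod 13).
  v = [2, 7, 3, 6, 8].
Step 2: syndromes of r = [8, 9, 2, 3, 12] (all sums mod 13).
  S_0 = Σ v_i r_i = 2·8 + 7·9 + 3·2 + 6·3 + 8·12 = 199 ≡ 4.
  S_1 = Σ v_i α_i r_i = 2·3·8 + 7·10·9 + 3·8·2 + 6·7·3 + 8·5·12 = 1332 ≡ 6.
  α_i^2 mod 13 = [9, 9, 12, 10, 12].
  S_2 = Σ v_i α_i^2 r_i = 2·9·8 + 7·9·9 + 3·12·2 + 6·10·3 + 8·12·12 = 2115 ≡ 9.
  S = (4, 6, 9) ≠ 0, so r is not a codeword (an error is present).
Step 3: locate the error. For a single error e at position i, S_ℓ = v_i·e·α_i^ℓ, so α_err = S_1/S_0.
  S_0^{−1} = 4^{−1} = 10 (mod 13), so α_err = 6·10 = 60 ≡ 8 = α_3. Error position i = 3.
  Consistency check: S_2/S_1 = 9·11 = 99 ≡ 8 = α_err ✓ (single-error assumption holds).
Step 4: error magnitude e = S_0/v_3 = S_0·∏_{j≠3}(α_3 − α_j) = 4·9 = 36 ≡ 10 (mod 13).
Step 5: correct position 3: c_3 = r_3 − e = 2 − 10 ≡ 5 (mod 13). Hence c = [8, 9, 5, 3, 12].
  Check: interpolating c through the α_i gives m(x) = 2 + 2·x (degree < 2) with m(α_i) = c_i for every i, so c is indeed a codeword.


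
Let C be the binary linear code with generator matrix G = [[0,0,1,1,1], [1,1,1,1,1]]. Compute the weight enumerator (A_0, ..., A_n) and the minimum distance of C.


Weight distribution: A_0 = 1, A_2 = 1, A_3 = 1, A_5 = 1. Minimum distance d = 2.

Enumerate all 2^2 = 4 messages m ∈ F_2^2.
For each, compute codeword c = mG in F_2^5, then tally its weight.
  m = 00 → c = 00000, weight = 0.
  m = 10 → c = 00111, weight = 3.
  m = 01 → c = 11111, weight = 5.
  m = 11 → c = 11000, weight = 2.
Tally weights:
  weight 0: 1 codewords.
  weight 2: 1 codewords.
  weight 3: 1 codewords.
  weight 5: 1 codewords.
Minimum distance d = smallest w > 0 with A_w > 0 = 2.
Sanity: Σ A_w = 4 = 2^2 = 4 ✓.


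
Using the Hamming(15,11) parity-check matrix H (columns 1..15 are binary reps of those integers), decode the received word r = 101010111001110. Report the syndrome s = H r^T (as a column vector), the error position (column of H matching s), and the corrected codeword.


s = (1, 1, 1, 0)^T, error position = 14, corrected codeword c = 101010111001100

Compute s = H r^T mod 2 one row at a time:
  s_1 = 1 + 1 + 0 + 0 + 1 + 1 + 1 + 0 = 5 ≡ 1 (mod 2).
  s_2 = 0 + 1 + 0 + 1 + 1 + 1 + 1 + 0 = 5 ≡ 1 (mod 2).
  s_3 = 0 + 1 + 0 + 1 + 0 + 0 + 1 + 0 = 3 ≡ 1 (mod 2).
  s_4 = 1 + 1 + 1 + 1 + 1 + 0 + 1 + 0 = 6 ≡ 0 (mod 2).
s = (1, 1, 1, 0)^T — this equals column 14 of H (binary 1110), so error is at position 14.
Correct: flip bit 14 of r = 101010111001110 to get c = 101010111001100.


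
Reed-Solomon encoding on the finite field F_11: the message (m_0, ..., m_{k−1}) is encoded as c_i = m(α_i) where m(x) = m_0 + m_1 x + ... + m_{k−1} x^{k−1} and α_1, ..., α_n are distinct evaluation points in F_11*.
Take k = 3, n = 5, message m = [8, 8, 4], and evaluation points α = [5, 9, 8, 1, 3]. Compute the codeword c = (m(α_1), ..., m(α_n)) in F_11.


c = [5, 8, 9, 9, 2]

Message polynomial: m(x) = 8 + 8·x + 4·x^2 (mod 11).
For each evaluation point α_i, compute m(α_i) mod 11:
  α_1 = 5: Horner steps 4 → 6 → 5, so m(5) = 5.
  α_2 = 9: Horner steps 4 → 0 → 8, so m(9) = 8.
  α_3 = 8: Horner steps 4 → 7 → 9, so m(8) = 9.
  α_4 = 1: Horner steps 4 → 1 → 9, so m(1) = 9.
  α_5 = 3: Horner steps 4 → 9 → 2, so m(3) = 2.
Codeword c = [5, 8, 9, 9, 2] ∈ F_11^5.


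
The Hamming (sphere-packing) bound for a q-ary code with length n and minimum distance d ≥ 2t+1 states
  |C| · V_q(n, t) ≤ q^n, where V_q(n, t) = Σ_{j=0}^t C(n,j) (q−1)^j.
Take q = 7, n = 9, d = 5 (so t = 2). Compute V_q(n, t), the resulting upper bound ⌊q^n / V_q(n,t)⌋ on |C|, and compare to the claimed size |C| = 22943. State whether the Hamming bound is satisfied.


V_q(n, t) = 1351, q^n = 40353607, Hamming bound = 29869, |C| = 22943 ≤ bound (satisfied).

Step 1: Compute V_q(n, t) = Σ_{j=0}^2 C(n, j) (q−1)^j.
  j = 0: C(9,0)·(6)^0 = 1·1 = 1.
  j = 1: C(9,1)·(6)^1 = 9·6 = 54.
  j = 2: C(9,2)·(6)^2 = 36·36 = 1296.
  V_q(n, t) = 1 + 54 + 1296 = 1351.
Step 2: q^n = 7^9 = 40353607.
Step 3: Hamming bound ⌊q^n / V_q(n,t)⌋ = ⌊40353607/1351⌋ = 29869.
Step 4: Compare |C| = 22943 to 29869: satisfied.
The claimed |C| lies below the Hamming bound.


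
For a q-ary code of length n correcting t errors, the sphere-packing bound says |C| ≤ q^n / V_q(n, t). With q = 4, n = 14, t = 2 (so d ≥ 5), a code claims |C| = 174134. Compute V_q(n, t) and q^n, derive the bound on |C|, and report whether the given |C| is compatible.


V_q(n, t) = 862, q^n = 268435456, Hamming bound = 311410, |C| = 174134 ≤ bound (satisfied).

Step 1: Compute V_q(n, t) = Σ_{j=0}^2 C(n, j) (q−1)^j.
  j = 0: C(14,0)·(3)^0 = 1·1 = 1.
  j = 1: C(14,1)·(3)^1 = 14·3 = 42.
  j = 2: C(14,2)·(3)^2 = 91·9 = 819.
  V_q(n, t) = 1 + 42 + 819 = 862.
Step 2: q^n = 4^14 = 268435456.
Step 3: Hamming bound ⌊q^n / V_q(n,t)⌋ = ⌊268435456/862⌋ = 311410.
Step 4: Compare |C| = 174134 to 311410: satisfied.
The claimed |C| lies below the Hamming bound.


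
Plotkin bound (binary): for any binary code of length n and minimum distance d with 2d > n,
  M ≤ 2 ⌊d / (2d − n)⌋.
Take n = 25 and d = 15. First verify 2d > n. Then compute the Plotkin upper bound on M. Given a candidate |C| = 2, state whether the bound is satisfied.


Plotkin bound M ≤ 6; given |C| = 2 ≤ bound (satisfied).

Check applicability: 2d = 30, n = 25.
2d − n = 5 > 0, so Plotkin applies.
Compute d/(2d−n) = 15/5 ≈ 3.0000.
⌊d/(2d−n)⌋ = 3.
Plotkin bound: M ≤ 2·3 = 6.
Given |C| = 2, check: satisfied.
This |C| is below the Plotkin bound.


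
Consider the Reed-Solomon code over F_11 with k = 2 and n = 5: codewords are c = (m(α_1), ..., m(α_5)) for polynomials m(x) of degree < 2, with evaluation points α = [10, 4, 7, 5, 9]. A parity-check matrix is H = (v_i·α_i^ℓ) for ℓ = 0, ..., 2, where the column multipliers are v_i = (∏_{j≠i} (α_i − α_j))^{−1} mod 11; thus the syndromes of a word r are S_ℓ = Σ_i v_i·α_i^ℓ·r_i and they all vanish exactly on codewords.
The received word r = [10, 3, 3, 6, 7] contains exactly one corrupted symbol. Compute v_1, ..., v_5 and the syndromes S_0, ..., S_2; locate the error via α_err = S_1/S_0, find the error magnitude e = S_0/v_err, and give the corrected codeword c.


S = (8, 1, 7), error at position 3, error magnitude e = 2, c = [10, 3, 1, 6, 7].

Step 1: column multipliers v_i = (∏_{j≠i}(α_i − α_j))^{−1} mod 11.
  i = 1 (α = 10): (10−4)(10−7)(10−5)(10−9) = 6·3·5·1 = 90 ≡ 2, so v_1 = 2^{−1} = 6 (mod 11).
  i = 2 (α = 4): (4−10)(4−7)(4−5)(4−9) = (−6)·(−3)·(−1)·(−5) = 90 ≡ 2, so v_2 = 2^{−1} = 6 (mod 11).
  i = 3 (α = 7): (7−10)(7−4)(7−5)(7−9) = (−3)·3·2·(−2) = 36 ≡ 3, so v_3 = 3^{−1} = 4 (mod 11).
  i = 4 (α = 5): (5−10)(5−4)(5−7)(5−9) = (−5)·1·(−2)·(−4) = −40 ≡ 4, so v_4 = 4^{−1} = 3 (mod 11).
  i = 5 (α = 9): (9−10)(9−4)(9−7)(9−5) = (−1)·5·2·4 = −40 ≡ 4, so v_5 = 4^{−1} = 3 (mod 11).
  v = [6, 6, 4, 3, 3].
Step 2: syndromes of r = [10, 3, 3, 6, 7] (all sums mod 11).
  S_0 = Σ v_i r_i = 6·10 + 6·3 + 4·3 + 3·6 + 3·7 = 129 ≡ 8.
  S_1 = Σ v_i α_i r_i = 6·10·10 + 6·4·3 + 4·7·3 + 3·5·6 + 3·9·7 = 1035 ≡ 1.
  α_i^2 mod 11 = [1, 5, 5, 3, 4].
  S_2 = Σ v_i α_i^2 r_i = 6·1·10 + 6·5·3 + 4·5·3 + 3·3·6 + 3·4·7 = 348 ≡ 7.
  S = (8, 1, 7) ≠ 0, so r is not a codeword (an error is present).
Step 3: locate the error. For a single error e at position i, S_ℓ = v_i·e·α_i^ℓ, so α_err = S_1/S_0.
  S_0^{−1} = 8^{−1} = 7 (mod 11), so α_err = 1·7 = 7 ≡ 7 = α_3. Error position i = 3.
  Consistency check: S_2/S_1 = 7·1 = 7 ≡ 7 = α_err ✓ (single-error assumption holds).
Step 4: error magnitude e = S_0/v_3 = S_0·∏_{j≠3}(α_3 − α_j) = 8·3 = 24 ≡ 2 (mod 11).
Step 5: correct position 3: c_3 = r_3 − e = 3 − 2 ≡ 1 (mod 11). Hence c = [10, 3, 1, 6, 7].
  Check: interpolating c through the α_i gives m(x) = 2 + 3·x (degree < 2) with m(α_i) = c_i for every i, so c is indeed a codeword.


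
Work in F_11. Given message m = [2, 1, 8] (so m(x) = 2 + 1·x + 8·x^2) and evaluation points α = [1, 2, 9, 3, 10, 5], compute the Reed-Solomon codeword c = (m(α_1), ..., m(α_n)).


c = [0, 3, 10, 0, 9, 9]

Message polynomial: m(x) = 2 + 1·x + 8·x^2 (mod 11).
For each evaluation point α_i, compute m(α_i) mod 11:
  α_1 = 1: Horner steps 8 → 9 → 0, so m(1) = 0.
  α_2 = 2: Horner steps 8 → 6 → 3, so m(2) = 3.
  α_3 = 9: Horner steps 8 → 7 → 10, so m(9) = 10.
  α_4 = 3: Horner steps 8 → 3 → 0, so m(3) = 0.
  α_5 = 10: Horner steps 8 → 4 → 9, so m(10) = 9.
  α_6 = 5: Horner steps 8 → 8 → 9, so m(5) = 9.
Codeword c = [0, 3, 10, 0, 9, 9] ∈ F_11^6.


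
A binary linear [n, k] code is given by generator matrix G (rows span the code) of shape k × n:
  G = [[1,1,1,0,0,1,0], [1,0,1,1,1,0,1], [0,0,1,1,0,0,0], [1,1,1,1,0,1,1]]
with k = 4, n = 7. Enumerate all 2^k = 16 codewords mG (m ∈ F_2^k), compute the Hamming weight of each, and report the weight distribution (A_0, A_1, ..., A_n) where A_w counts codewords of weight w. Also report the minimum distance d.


Weight distribution: A_0 = 1, A_2 = 3, A_3 = 4, A_4 = 3, A_5 = 4, A_6 = 1. Minimum distance d = 2.

Enumerate all 2^4 = 16 messages m ∈ F_2^4.
For each, compute codeword c = mG in F_2^7, then tally its weight.
  m = 0000 → c = 0000000, weight = 0.
  m = 1000 → c = 1110010, weight = 4.
  m = 0100 → c = 1011101, weight = 5.
  m = 1100 → c = 0101111, weight = 5.
  m = 0010 → c = 0011000, weight = 2.
  m = 1010 → c = 1101010, weight = 4.
  m = 0110 → c = 1000101, weight = 3.
  m = 1110 → c = 0110111, weight = 5.
  m = 0001 → c = 1111011, weight = 6.
  m = 1001 → c = 0001001, weight = 2.
  m = 0101 → c = 0100110, weight = 3.
  m = 1101 → c = 1010100, weight = 3.
  m = 0011 → c = 1100011, weight = 4.
  m = 1011 → c = 0010001, weight = 2.
  m = 0111 → c = 0111110, weight = 5.
  m = 1111 → c = 1001100, weight = 3.
Tally weights:
  weight 0: 1 codewords.
  weight 2: 3 codewords.
  weight 3: 4 codewords.
  weight 4: 3 codewords.
  weight 5: 4 codewords.
  weight 6: 1 codewords.
Minimum distance d = smallest w > 0 with A_w > 0 = 2.
Sanity: Σ A_w = 16 = 2^4 = 16 ✓.


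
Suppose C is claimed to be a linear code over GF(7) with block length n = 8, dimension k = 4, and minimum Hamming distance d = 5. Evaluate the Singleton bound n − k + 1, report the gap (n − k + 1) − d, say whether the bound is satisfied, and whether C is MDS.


Singleton RHS = n − k + 1 = 5, slack = 0, bound satisfied, MDS.

Singleton bound: d ≤ n − k + 1.
Here n = 8, k = 4, so n − k + 1 = 5.
Given d = 5, check d ≤ 5: YES.
Slack = (n − k + 1) − d = 0.
The code is MDS (slack = 0).
Description: the claimed parameters are [8, 4, 5]_7; such a code would be MDS (meets Singleton bound).


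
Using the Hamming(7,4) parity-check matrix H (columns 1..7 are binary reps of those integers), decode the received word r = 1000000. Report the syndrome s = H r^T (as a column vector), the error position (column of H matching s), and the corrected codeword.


s = (0, 0, 1)^T, error position = 1, corrected codeword c = 0000000

Compute s = H r^T mod 2 one row at a time:
  s_1 = 0 + 0 + 0 + 0 = 0 ≡ 0 (mod 2).
  s_2 = 0 + 0 + 0 + 0 = 0 ≡ 0 (mod 2).
  s_3 = 1 + 0 + 0 + 0 = 1 ≡ 1 (mod 2).
s = (0, 0, 1)^T — this equals column 1 of H (binary 001), so error is at position 1.
Correct: flip bit 1 of r = 1000000 to get c = 0000000.


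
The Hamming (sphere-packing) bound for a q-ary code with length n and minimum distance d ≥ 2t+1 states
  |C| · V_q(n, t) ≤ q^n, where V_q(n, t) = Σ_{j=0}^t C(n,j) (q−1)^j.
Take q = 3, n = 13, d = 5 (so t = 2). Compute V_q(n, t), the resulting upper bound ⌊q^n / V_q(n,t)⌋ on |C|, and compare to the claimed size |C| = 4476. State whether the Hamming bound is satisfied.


V_q(n, t) = 339, q^n = 1594323, Hamming bound = 4703, |C| = 4476 ≤ bound (satisfied).

Step 1: Compute V_q(n, t) = Σ_{j=0}^2 C(n, j) (q−1)^j.
  j = 0: C(13,0)·(2)^0 = 1·1 = 1.
  j = 1: C(13,1)·(2)^1 = 13·2 = 26.
  j = 2: C(13,2)·(2)^2 = 78·4 = 312.
  V_q(n, t) = 1 + 26 + 312 = 339.
Step 2: q^n = 3^13 = 1594323.
Step 3: Hamming bound ⌊q^n / V_q(n,t)⌋ = ⌊1594323/339⌋ = 4703.
Step 4: Compare |C| = 4476 to 4703: satisfied.
The claimed |C| lies below the Hamming bound.


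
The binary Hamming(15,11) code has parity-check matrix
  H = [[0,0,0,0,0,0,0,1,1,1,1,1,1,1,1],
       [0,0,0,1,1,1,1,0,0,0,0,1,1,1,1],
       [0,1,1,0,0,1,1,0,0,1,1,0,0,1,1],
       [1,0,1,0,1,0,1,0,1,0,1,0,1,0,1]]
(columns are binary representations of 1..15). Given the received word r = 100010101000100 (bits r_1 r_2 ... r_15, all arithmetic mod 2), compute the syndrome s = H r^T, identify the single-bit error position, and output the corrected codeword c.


s = (0, 1, 1, 1)^T, error position = 7, corrected codeword c = 100010001000100

Compute s = H r^T mod 2 one row at a time:
  s_1 = 0 + 1 + 0 + 0 + 0 + 1 + 0 + 0 = 2 ≡ 0 (mod 2).
  s_2 = 0 + 1 + 0 + 1 + 0 + 1 + 0 + 0 = 3 ≡ 1 (mod 2).
  s_3 = 0 + 0 + 0 + 1 + 0 + 0 + 0 + 0 = 1 ≡ 1 (mod 2).
  s_4 = 1 + 0 + 1 + 1 + 1 + 0 + 1 + 0 = 5 ≡ 1 (mod 2).
s = (0, 1, 1, 1)^T — this equals column 7 of H (binary 0111), so error is at position 7.
Correct: flip bit 7 of r = 100010101000100 to get c = 100010001000100.


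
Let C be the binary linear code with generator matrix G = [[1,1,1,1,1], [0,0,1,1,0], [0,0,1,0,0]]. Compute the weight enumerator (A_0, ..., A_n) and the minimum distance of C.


Weight distribution: A_0 = 1, A_1 = 2, A_2 = 1, A_3 = 1, A_4 = 2, A_5 = 1. Minimum distance d = 1.

Enumerate all 2^3 = 8 messages m ∈ F_2^3.
For each, compute codeword c = mG in F_2^5, then tally its weight.
  m = 000 → c = 00000, weight = 0.
  m = 100 → c = 11111, weight = 5.
  m = 010 → c = 00110, weight = 2.
  m = 110 → c = 11001, weight = 3.
  m = 001 → c = 00100, weight = 1.
  m = 101 → c = 11011, weight = 4.
  m = 011 → c = 00010, weight = 1.
  m = 111 → c = 11101, weight = 4.
Tally weights:
  weight 0: 1 codewords.
  weight 1: 2 codewords.
  weight 2: 1 codewords.
  weight 3: 1 codewords.
  weight 4: 2 codewords.
  weight 5: 1 codewords.
Minimum distance d = smallest w > 0 with A_w > 0 = 1.
Sanity: Σ A_w = 8 = 2^3 = 8 ✓.


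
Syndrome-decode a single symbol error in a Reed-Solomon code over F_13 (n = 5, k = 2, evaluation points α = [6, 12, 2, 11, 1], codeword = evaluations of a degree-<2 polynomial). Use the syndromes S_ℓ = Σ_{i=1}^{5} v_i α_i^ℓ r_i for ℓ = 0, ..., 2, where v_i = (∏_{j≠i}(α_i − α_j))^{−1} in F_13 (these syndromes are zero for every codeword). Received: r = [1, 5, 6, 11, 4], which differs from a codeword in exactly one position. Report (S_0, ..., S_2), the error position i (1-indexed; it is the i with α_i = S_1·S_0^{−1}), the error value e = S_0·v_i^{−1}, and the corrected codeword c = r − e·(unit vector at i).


S = (7, 6, 7), error at position 2, error magnitude e = 5, c = [1, 0, 6, 11, 4].

Step 1: column multipliers v_i = (∏_{j≠i}(α_i − α_j))^{−1} mod 13.
  i = 1 (α = 6): (6−12)(6−2)(6−11)(6−1) = (−6)·4·(−5)·5 = 600 ≡ 2, so v_1 = 2^{−1} = 7 (mod 13).
  i = 2 (α = 12): (12−6)(12−2)(12−11)(12−1) = 6·10·1·11 = 660 ≡ 10, so v_2 = 10^{−1} = 4 (mod 13).
  i = 3 (α = 2): (2−6)(2−12)(2−11)(2−1) = (−4)·(−10)·(−9)·1 = −360 ≡ 4, so v_3 = 4^{−1} = 10 (mod 13).
  i = 4 (α = 11): (11−6)(11−12)(11−2)(11−1) = 5·(−1)·9·10 = −450 ≡ 5, so v_4 = 5^{−1} = 8 (mod 13).
  i = 5 (α = 1): (1−6)(1−12)(1−2)(1−11) = (−5)·(−11)·(−1)·(−10) = 550 ≡ 4, so v_5 = 4^{−1} = 10 (mod 13).
  v = [7, 4, 10, 8, 10].
Step 2: syndromes of r = [1, 5, 6, 11, 4] (all sums mod 13).
  S_0 = Σ v_i r_i = 7·1 + 4·5 + 10·6 + 8·11 + 10·4 = 215 ≡ 7.
  S_1 = Σ v_i α_i r_i = 7·6·1 + 4·12·5 + 10·2·6 + 8·11·11 + 10·1·4 = 1410 ≡ 6.
  α_i^2 mod 13 = [10, 1, 4, 4, 1].
  S_2 = Σ v_i α_i^2 r_i = 7·10·1 + 4·1·5 + 10·4·6 + 8·4·11 + 10·1·4 = 722 ≡ 7.
  S = (7, 6, 7) ≠ 0, so r is not a codeword (an error is present).
Step 3: locate the error. For a single error e at position i, S_ℓ = v_i·e·α_i^ℓ, so α_err = S_1/S_0.
  S_0^{−1} = 7^{−1} = 2 (mod 13), so α_err = 6·2 = 12 ≡ 12 = α_2. Error position i = 2.
  Consistency check: S_2/S_1 = 7·11 = 77 ≡ 12 = α_err ✓ (single-error assumption holds).
Step 4: error magnitude e = S_0/v_2 = S_0·∏_{j≠2}(α_2 − α_j) = 7·10 = 70 ≡ 5 (mod 13).
Step 5: correct position 2: c_2 = r_2 − e = 5 − 5 ≡ 0 (mod 13). Hence c = [1, 0, 6, 11, 4].
  Check: interpolating c through the α_i gives m(x) = 2 + 2·x (degree < 2) with m(α_i) = c_i for every i, so c is indeed a codeword.


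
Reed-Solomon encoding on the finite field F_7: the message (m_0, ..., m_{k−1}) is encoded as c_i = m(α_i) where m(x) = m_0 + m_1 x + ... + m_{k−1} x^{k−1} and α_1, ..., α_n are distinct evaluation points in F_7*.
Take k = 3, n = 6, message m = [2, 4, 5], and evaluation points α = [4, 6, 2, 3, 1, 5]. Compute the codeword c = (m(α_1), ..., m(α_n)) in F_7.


c = [0, 3, 2, 3, 4, 0]

Message polynomial: m(x) = 2 + 4·x + 5·x^2 (mod 7).
For each evaluation point α_i, compute m(α_i) mod 7:
  α_1 = 4: Horner steps 5 → 3 → 0, so m(4) = 0.
  α_2 = 6: Horner steps 5 → 6 → 3, so m(6) = 3.
  α_3 = 2: Horner steps 5 → 0 → 2, so m(2) = 2.
  α_4 = 3: Horner steps 5 → 5 → 3, so m(3) = 3.
  α_5 = 1: Horner steps 5 → 2 → 4, so m(1) = 4.
  α_6 = 5: Horner steps 5 → 1 → 0, so m(5) = 0.
Codeword c = [0, 3, 2, 3, 4, 0] ∈ F_7^6.


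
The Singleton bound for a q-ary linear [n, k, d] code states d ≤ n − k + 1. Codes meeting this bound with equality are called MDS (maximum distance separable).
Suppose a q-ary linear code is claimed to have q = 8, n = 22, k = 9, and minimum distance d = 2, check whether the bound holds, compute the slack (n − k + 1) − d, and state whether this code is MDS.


Singleton RHS = n − k + 1 = 14, slack = 12, bound satisfied, not MDS.

Singleton bound: d ≤ n − k + 1.
Here n = 22, k = 9, so n − k + 1 = 14.
Given d = 2, check d ≤ 14: YES.
Slack = (n − k + 1) − d = 12.
The code is NOT MDS (slack = 12 > 0).
Description: the claimed parameters are [22, 9, 2]_8; such a code would be non-MDS.


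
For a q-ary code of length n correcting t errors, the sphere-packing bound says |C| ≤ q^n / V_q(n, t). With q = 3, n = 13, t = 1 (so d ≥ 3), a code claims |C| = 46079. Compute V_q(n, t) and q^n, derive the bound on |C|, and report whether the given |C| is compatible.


V_q(n, t) = 27, q^n = 1594323, Hamming bound = 59049, |C| = 46079 ≤ bound (satisfied).

Step 1: Compute V_q(n, t) = Σ_{j=0}^1 C(n, j) (q−1)^j.
  j = 0: C(13,0)·(2)^0 = 1·1 = 1.
  j = 1: C(13,1)·(2)^1 = 13·2 = 26.
  V_q(n, t) = 1 + 26 = 27.
Step 2: q^n = 3^13 = 1594323.
Step 3: Hamming bound ⌊q^n / V_q(n,t)⌋ = ⌊1594323/27⌋ = 59049.
Step 4: Compare |C| = 46079 to 59049: satisfied.
The claimed |C| lies below the Hamming bound.


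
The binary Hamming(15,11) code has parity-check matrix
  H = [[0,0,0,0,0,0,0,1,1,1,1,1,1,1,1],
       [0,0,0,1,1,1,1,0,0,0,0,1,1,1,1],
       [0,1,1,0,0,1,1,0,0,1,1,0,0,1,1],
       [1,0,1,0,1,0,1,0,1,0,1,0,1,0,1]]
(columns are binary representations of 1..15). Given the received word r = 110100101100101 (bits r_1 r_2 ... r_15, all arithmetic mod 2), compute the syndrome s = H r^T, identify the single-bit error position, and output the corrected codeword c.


s = (0, 0, 0, 1)^T, error position = 1, corrected codeword c = 010100101100101

Compute s = H r^T mod 2 one row at a time:
  s_1 = 0 + 1 + 1 + 0 + 0 + 1 + 0 + 1 = 4 ≡ 0 (mod 2).
  s_2 = 1 + 0 + 0 + 1 + 0 + 1 + 0 + 1 = 4 ≡ 0 (mod 2).
  s_3 = 1 + 0 + 0 + 1 + 1 + 0 + 0 + 1 = 4 ≡ 0 (mod 2).
  s_4 = 1 + 0 + 0 + 1 + 1 + 0 + 1 + 1 = 5 ≡ 1 (mod 2).
s = (0, 0, 0, 1)^T — this equals column 1 of H (binary 0001), so error is at position 1.
Correct: flip bit 1 of r = 110100101100101 to get c = 010100101100101.


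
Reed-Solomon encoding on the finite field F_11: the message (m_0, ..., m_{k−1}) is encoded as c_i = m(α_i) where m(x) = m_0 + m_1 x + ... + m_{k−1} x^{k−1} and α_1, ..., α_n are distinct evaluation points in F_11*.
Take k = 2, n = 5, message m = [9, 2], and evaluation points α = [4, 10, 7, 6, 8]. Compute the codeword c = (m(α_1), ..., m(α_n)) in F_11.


c = [6, 7, 1, 10, 3]

Message polynomial: m(x) = 9 + 2·x (mod 11).
For each evaluation point α_i, compute m(α_i) mod 11:
  α_1 = 4: Horner steps 2 → 6, so m(4) = 6.
  α_2 = 10: Horner steps 2 → 7, so m(10) = 7.
  α_3 = 7: Horner steps 2 → 1, so m(7) = 1.
  α_4 = 6: Horner steps 2 → 10, so m(6) = 10.
  α_5 = 8: Horner steps 2 → 3, so m(8) = 3.
Codeword c = [6, 7, 1, 10, 3] ∈ F_11^5.


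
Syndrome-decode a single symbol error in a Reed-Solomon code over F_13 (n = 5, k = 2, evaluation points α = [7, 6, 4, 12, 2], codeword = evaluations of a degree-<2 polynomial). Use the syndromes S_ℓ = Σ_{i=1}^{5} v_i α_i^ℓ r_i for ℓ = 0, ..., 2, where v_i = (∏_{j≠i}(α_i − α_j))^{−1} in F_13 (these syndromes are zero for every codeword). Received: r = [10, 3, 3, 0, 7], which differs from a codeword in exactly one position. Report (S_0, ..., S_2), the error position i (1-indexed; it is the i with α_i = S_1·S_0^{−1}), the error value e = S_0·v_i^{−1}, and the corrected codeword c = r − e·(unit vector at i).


S = (12, 7, 3), error at position 2, error magnitude e = 4, c = [10, 12, 3, 0, 7].

Step 1: column multipliers v_i = (∏_{j≠i}(α_i − α_j))^{−1} mod 13.
  i = 1 (α = 7): (7−6)(7−4)(7−12)(7−2) = 1·3·(−5)·5 = −75 ≡ 3, so v_1 = 3^{−1} = 9 (mod 13).
  i = 2 (α = 6): (6−7)(6−4)(6−12)(6−2) = (−1)·2·(−6)·4 = 48 ≡ 9, so v_2 = 9^{−1} = 3 (mod 13).
  i = 3 (α = 4): (4−7)(4−6)(4−12)(4−2) = (−3)·(−2)·(−8)·2 = −96 ≡ 8, so v_3 = 8^{−1} = 5 (mod 13).
  i = 4 (α = 12): (12−7)(12−6)(12−4)(12−2) = 5·6·8·10 = 2400 ≡ 8, so v_4 = 8^{−1} = 5 (mod 13).
  i = 5 (α = 2): (2−7)(2−6)(2−4)(2−12) = (−5)·(−4)·(−2)·(−10) = 400 ≡ 10, so v_5 = 10^{−1} = 4 (mod 13).
  v = [9, 3, 5, 5, 4].
Step 2: syndromes of r = [10, 3, 3, 0, 7] (all sums mod 13).
  S_0 = Σ v_i r_i = 9·10 + 3·3 + 5·3 + 5·0 + 4·7 = 142 ≡ 12.
  S_1 = Σ v_i α_i r_i = 9·7·10 + 3·6·3 + 5·4·3 + 5·12·0 + 4·2·7 = 800 ≡ 7.
  α_i^2 mod 13 = [10, 10, 3, 1, 4].
  S_2 = Σ v_i α_i^2 r_i = 9·10·10 + 3·10·3 + 5·3·3 + 5·1·0 + 4·4·7 = 1147 ≡ 3.
  S = (12, 7, 3) ≠ 0, so r is not a codeword (an error is present).
Step 3: locate the error. For a single error e at position i, S_ℓ = v_i·e·α_i^ℓ, so α_err = S_1/S_0.
  S_0^{−1} = 12^{−1} = 12 (mod 13), so α_err = 7·12 = 84 ≡ 6 = α_2. Error position i = 2.
  Consistency check: S_2/S_1 = 3·2 = 6 ≡ 6 = α_err ✓ (single-error assumption holds).
Step 4: error magnitude e = S_0/v_2 = S_0·∏_{j≠2}(α_2 − α_j) = 12·9 = 108 ≡ 4 (mod 13).
Step 5: correct position 2: c_2 = r_2 − e = 3 − 4 ≡ 12 (mod 13). Hence c = [10, 12, 3, 0, 7].
  Check: interpolating c through the α_i gives m(x) = 11 + 11·x (degree < 2) with m(α_i) = c_i for every i, so c is indeed a codeword.


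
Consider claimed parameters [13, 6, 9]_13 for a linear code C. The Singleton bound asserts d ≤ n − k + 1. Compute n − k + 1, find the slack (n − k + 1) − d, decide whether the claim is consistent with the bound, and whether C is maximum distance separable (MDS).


Singleton RHS = n − k + 1 = 8, slack = -1, bound violated (no such code; not MDS).

Singleton bound: d ≤ n − k + 1.
Here n = 13, k = 6, so n − k + 1 = 8.
Given d = 9, check d ≤ 8: NO.
Slack = (n − k + 1) − d = -1.
The slack is negative: d = 9 exceeds n − k + 1 = 8 by 1, so the Singleton bound is violated and no linear [13, 6, 9]_13 code can exist. In particular it is not MDS (MDS requires d = n − k + 1 exactly).
Description: the claimed parameters are [13, 6, 9]_13; such a code would be impossible (violates the Singleton bound).


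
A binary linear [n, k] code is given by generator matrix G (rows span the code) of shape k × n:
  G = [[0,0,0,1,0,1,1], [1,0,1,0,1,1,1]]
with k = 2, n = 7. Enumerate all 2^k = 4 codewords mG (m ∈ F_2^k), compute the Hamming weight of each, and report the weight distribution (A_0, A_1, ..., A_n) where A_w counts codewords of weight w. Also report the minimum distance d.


Weight distribution: A_0 = 1, A_3 = 1, A_4 = 1, A_5 = 1. Minimum distance d = 3.

Enumerate all 2^2 = 4 messages m ∈ F_2^2.
For each, compute codeword c = mG in F_2^7, then tally its weight.
  m = 00 → c = 0000000, weight = 0.
  m = 10 → c = 0001011, weight = 3.
  m = 01 → c = 1010111, weight = 5.
  m = 11 → c = 1011100, weight = 4.
Tally weights:
  weight 0: 1 codewords.
  weight 3: 1 codewords.
  weight 4: 1 codewords.
  weight 5: 1 codewords.
Minimum distance d = smallest w > 0 with A_w > 0 = 3.
Sanity: Σ A_w = 4 = 2^2 = 4 ✓.


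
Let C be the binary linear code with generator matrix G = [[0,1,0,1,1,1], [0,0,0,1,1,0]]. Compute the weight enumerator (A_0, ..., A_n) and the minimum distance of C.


Weight distribution: A_0 = 1, A_2 = 2, A_4 = 1. Minimum distance d = 2.

Enumerate all 2^2 = 4 messages m ∈ F_2^2.
For each, compute codeword c = mG in F_2^6, then tally its weight.
  m = 00 → c = 000000, weight = 0.
  m = 10 → c = 010111, weight = 4.
  m = 01 → c = 000110, weight = 2.
  m = 11 → c = 010001, weight = 2.
Tally weights:
  weight 0: 1 codewords.
  weight 2: 2 codewords.
  weight 4: 1 codewords.
Minimum distance d = smallest w > 0 with A_w > 0 = 2.
Sanity: Σ A_w = 4 = 2^2 = 4 ✓.


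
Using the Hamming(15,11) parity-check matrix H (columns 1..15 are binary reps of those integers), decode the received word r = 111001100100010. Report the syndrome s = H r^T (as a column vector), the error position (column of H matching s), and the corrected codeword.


s = (0, 1, 0, 1)^T, error position = 5, corrected codeword c = 111011100100010

Compute s = H r^T mod 2 one row at a time:
  s_1 = 0 + 0 + 1 + 0 + 0 + 0 + 1 + 0 = 2 ≡ 0 (mod 2).
  s_2 = 0 + 0 + 1 + 1 + 0 + 0 + 1 + 0 = 3 ≡ 1 (mod 2).
  s_3 = 1 + 1 + 1 + 1 + 1 + 0 + 1 + 0 = 6 ≡ 0 (mod 2).
  s_4 = 1 + 1 + 0 + 1 + 0 + 0 + 0 + 0 = 3 ≡ 1 (mod 2).
s = (0, 1, 0, 1)^T — this equals column 5 of H (binary 0101), so error is at position 5.
Correct: flip bit 5 of r = 111001100100010 to get c = 111011100100010.


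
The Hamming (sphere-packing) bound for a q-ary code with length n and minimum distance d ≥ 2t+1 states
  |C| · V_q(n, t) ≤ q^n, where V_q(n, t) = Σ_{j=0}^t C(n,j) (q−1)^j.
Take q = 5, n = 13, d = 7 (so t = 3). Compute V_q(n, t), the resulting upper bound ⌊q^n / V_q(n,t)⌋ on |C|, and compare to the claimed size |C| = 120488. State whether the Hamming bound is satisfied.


V_q(n, t) = 19605, q^n = 1220703125, Hamming bound = 62264, |C| = 120488 > bound (violated).

Step 1: Compute V_q(n, t) = Σ_{j=0}^3 C(n, j) (q−1)^j.
  j = 0: C(13,0)·(4)^0 = 1·1 = 1.
  j = 1: C(13,1)·(4)^1 = 13·4 = 52.
  j = 2: C(13,2)·(4)^2 = 78·16 = 1248.
  j = 3: C(13,3)·(4)^3 = 286·64 = 18304.
  V_q(n, t) = 1 + 52 + 1248 + 18304 = 19605.
Step 2: q^n = 5^13 = 1220703125.
Step 3: Hamming bound ⌊q^n / V_q(n,t)⌋ = ⌊1220703125/19605⌋ = 62264.
Step 4: Compare |C| = 120488 to 62264: violated.
The claimed |C| lies above the Hamming bound, so no 5-ary code of length 13 with d ≥ 7 can have 120488 codewords.


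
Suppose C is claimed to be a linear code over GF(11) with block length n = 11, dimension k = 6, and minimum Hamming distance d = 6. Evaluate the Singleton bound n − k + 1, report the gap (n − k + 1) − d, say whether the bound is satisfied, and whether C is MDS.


Singleton RHS = n − k + 1 = 6, slack = 0, bound satisfied, MDS.

Singleton bound: d ≤ n − k + 1.
Here n = 11, k = 6, so n − k + 1 = 6.
Given d = 6, check d ≤ 6: YES.
Slack = (n − k + 1) − d = 0.
The code is MDS (slack = 0).
Description: the claimed parameters are [11, 6, 6]_11; such a code would be MDS (meets Singleton bound).


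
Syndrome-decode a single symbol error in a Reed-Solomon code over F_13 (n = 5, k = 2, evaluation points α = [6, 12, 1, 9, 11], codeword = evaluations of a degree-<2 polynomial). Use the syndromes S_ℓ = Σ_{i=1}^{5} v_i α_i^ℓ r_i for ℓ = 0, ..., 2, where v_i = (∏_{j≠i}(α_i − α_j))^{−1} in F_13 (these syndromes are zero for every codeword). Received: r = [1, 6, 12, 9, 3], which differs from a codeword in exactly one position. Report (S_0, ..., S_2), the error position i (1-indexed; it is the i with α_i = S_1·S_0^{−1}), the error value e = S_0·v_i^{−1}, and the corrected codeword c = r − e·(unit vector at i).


S = (12, 4, 10), error at position 4, error magnitude e = 12, c = [1, 6, 12, 10, 3].

Step 1: column multipliers v_i = (∏_{j≠i}(α_i − α_j))^{−1} mod 13.
  i = 1 (α = 6): (6−12)(6−1)(6−9)(6−11) = (−6)·5·(−3)·(−5) = −450 ≡ 5, so v_1 = 5^{−1} = 8 (mod 13).
  i = 2 (α = 12): (12−6)(12−1)(12−9)(12−11) = 6·11·3·1 = 198 ≡ 3, so v_2 = 3^{−1} = 9 (mod 13).
  i = 3 (α = 1): (1−6)(1−12)(1−9)(1−11) = (−5)·(−11)·(−8)·(−10) = 4400 ≡ 6, so v_3 = 6^{−1} = 11 (mod 13).
  i = 4 (α = 9): (9−6)(9−12)(9−1)(9−11) = 3·(−3)·8·(−2) = 144 ≡ 1, so v_4 = 1^{−1} = 1 (mod 13).
  i = 5 (α = 11): (11−6)(11−12)(11−1)(11−9) = 5·(−1)·10·2 = −100 ≡ 4, so v_5 = 4^{−1} = 10 (mod 13).
  v = [8, 9, 11, 1, 10].
Step 2: syndromes of r = [1, 6, 12, 9, 3] (all sums mod 13).
  S_0 = Σ v_i r_i = 8·1 + 9·6 + 11·12 + 1·9 + 10·3 = 233 ≡ 12.
  S_1 = Σ v_i α_i r_i = 8·6·1 + 9·12·6 + 11·1·12 + 1·9·9 + 10·11·3 = 1239 ≡ 4.
  α_i^2 mod 13 = [10, 1, 1, 3, 4].
  S_2 = Σ v_i α_i^2 r_i = 8·10·1 + 9·1·6 + 11·1·12 + 1·3·9 + 10·4·3 = 413 ≡ 10.
  S = (12, 4, 10) ≠ 0, so r is not a codeword (an error is present).
Step 3: locate the error. For a single error e at position i, S_ℓ = v_i·e·α_i^ℓ, so α_err = S_1/S_0.
  S_0^{−1} = 12^{−1} = 12 (mod 13), so α_err = 4·12 = 48 ≡ 9 = α_4. Error position i = 4.
  Consistency check: S_2/S_1 = 10·10 = 100 ≡ 9 = α_err ✓ (single-error assumption holds).
Step 4: error magnitude e = S_0/v_4 = S_0·∏_{j≠4}(α_4 − α_j) = 12·1 = 12 ≡ 12 (mod 13).
Step 5: correct position 4: c_4 = r_4 − e = 9 − 12 ≡ 10 (mod 13). Hence c = [1, 6, 12, 10, 3].
  Check: interpolating c through the α_i gives m(x) = 9 + 3·x (degree < 2) with m(α_i) = c_i for every i, so c is indeed a codeword.


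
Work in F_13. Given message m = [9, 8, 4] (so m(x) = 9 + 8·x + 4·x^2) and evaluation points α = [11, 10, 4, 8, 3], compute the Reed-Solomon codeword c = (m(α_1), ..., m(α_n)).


c = [9, 8, 1, 4, 4]

Message polynomial: m(x) = 9 + 8·x + 4·x^2 (mod 13).
For each evaluation point α_i, compute m(α_i) mod 13:
  α_1 = 11: Horner steps 4 → 0 → 9, so m(11) = 9.
  α_2 = 10: Horner steps 4 → 9 → 8, so m(10) = 8.
  α_3 = 4: Horner steps 4 → 11 → 1, so m(4) = 1.
  α_4 = 8: Horner steps 4 → 1 → 4, so m(8) = 4.
  α_5 = 3: Horner steps 4 → 7 → 4, so m(3) = 4.
Codeword c = [9, 8, 1, 4, 4] ∈ F_13^5.


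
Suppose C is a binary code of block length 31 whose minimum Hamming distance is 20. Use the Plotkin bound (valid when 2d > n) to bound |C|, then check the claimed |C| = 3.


Plotkin bound M ≤ 4; given |C| = 3 ≤ bound (satisfied).

Check applicability: 2d = 40, n = 31.
2d − n = 9 > 0, so Plotkin applies.
Compute d/(2d−n) = 20/9 ≈ 2.2222.
⌊d/(2d−n)⌋ = 2.
Plotkin bound: M ≤ 2·2 = 4.
Given |C| = 3, check: satisfied.
This |C| is below the Plotkin bound.


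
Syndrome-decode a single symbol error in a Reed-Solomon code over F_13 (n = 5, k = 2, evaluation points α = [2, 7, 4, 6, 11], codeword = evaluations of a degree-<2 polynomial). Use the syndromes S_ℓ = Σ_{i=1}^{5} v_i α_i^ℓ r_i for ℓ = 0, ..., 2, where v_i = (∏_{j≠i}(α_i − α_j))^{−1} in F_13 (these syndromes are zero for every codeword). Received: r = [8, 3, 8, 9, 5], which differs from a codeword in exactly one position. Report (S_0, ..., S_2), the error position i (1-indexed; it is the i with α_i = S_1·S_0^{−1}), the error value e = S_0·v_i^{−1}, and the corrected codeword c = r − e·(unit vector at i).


S = (3, 6, 12), error at position 1, error magnitude e = 1, c = [7, 3, 8, 9, 5].

Step 1: column multipliers v_i = (∏_{j≠i}(α_i − α_j))^{−1} mod 13.
  i = 1 (α = 2): (2−7)(2−4)(2−6)(2−11) = (−5)·(−2)·(−4)·(−9) = 360 ≡ 9, so v_1 = 9^{−1} = 3 (mod 13).
  i = 2 (α = 7): (7−2)(7−4)(7−6)(7−11) = 5·3·1·(−4) = −60 ≡ 5, so v_2 = 5^{−1} = 8 (mod 13).
  i = 3 (α = 4): (4−2)(4−7)(4−6)(4−11) = 2·(−3)·(−2)·(−7) = −84 ≡ 7, so v_3 = 7^{−1} = 2 (mod 13).
  i = 4 (α = 6): (6−2)(6−7)(6−4)(6−11) = 4·(−1)·2·(−5) = 40 ≡ 1, so v_4 = 1^{−1} = 1 (mod 13).
  i = 5 (α = 11): (11−2)(11−7)(11−4)(11−6) = 9·4·7·5 = 1260 ≡ 12, so v_5 = 12^{−1} = 12 (mod 13).
  v = [3, 8, 2, 1, 12].
Step 2: syndromes of r = [8, 3, 8, 9, 5] (all sums mod 13).
  S_0 = Σ v_i r_i = 3·8 + 8·3 + 2·8 + 1·9 + 12·5 = 133 ≡ 3.
  S_1 = Σ v_i α_i r_i = 3·2·8 + 8·7·3 + 2·4·8 + 1·6·9 + 12·11·5 = 994 ≡ 6.
  α_i^2 mod 13 = [4, 10, 3, 10, 4].
  S_2 = Σ v_i α_i^2 r_i = 3·4·8 + 8·10·3 + 2·3·8 + 1·10·9 + 12·4·5 = 714 ≡ 12.
  S = (3, 6, 12) ≠ 0, so r is not a codeword (an error is present).
Step 3: locate the error. For a single error e at position i, S_ℓ = v_i·e·α_i^ℓ, so α_err = S_1/S_0.
  S_0^{−1} = 3^{−1} = 9 (mod 13), so α_err = 6·9 = 54 ≡ 2 = α_1. Error position i = 1.
  Consistency check: S_2/S_1 = 12·11 = 132 ≡ 2 = α_err ✓ (single-error assumption holds).
Step 4: error magnitude e = S_0/v_1 = S_0·∏_{j≠1}(α_1 − α_j) = 3·9 = 27 ≡ 1 (mod 13).
Step 5: correct position 1: c_1 = r_1 − e = 8 − 1 ≡ 7 (mod 13). Hence c = [7, 3, 8, 9, 5].
  Check: interpolating c through the α_i gives m(x) = 6 + 7·x (degree < 2) with m(α_i) = c_i for every i, so c is indeed a codeword.


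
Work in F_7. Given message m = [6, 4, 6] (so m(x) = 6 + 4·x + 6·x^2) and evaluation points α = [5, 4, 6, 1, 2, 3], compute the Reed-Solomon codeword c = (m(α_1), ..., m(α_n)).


c = [1, 6, 1, 2, 3, 2]

Message polynomial: m(x) = 6 + 4·x + 6·x^2 (mod 7).
For each evaluation point α_i, compute m(α_i) mod 7:
  α_1 = 5: Horner steps 6 → 6 → 1, so m(5) = 1.
  α_2 = 4: Horner steps 6 → 0 → 6, so m(4) = 6.
  α_3 = 6: Horner steps 6 → 5 → 1, so m(6) = 1.
  α_4 = 1: Horner steps 6 → 3 → 2, so m(1) = 2.
  α_5 = 2: Horner steps 6 → 2 → 3, so m(2) = 3.
  α_6 = 3: Horner steps 6 → 1 → 2, so m(3) = 2.
Codeword c = [1, 6, 1, 2, 3, 2] ∈ F_7^6.


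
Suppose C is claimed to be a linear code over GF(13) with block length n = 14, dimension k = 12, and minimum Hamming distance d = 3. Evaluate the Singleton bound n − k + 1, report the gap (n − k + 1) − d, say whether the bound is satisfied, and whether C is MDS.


Singleton RHS = n − k + 1 = 3, slack = 0, bound satisfied, MDS.

Singleton bound: d ≤ n − k + 1.
Here n = 14, k = 12, so n − k + 1 = 3.
Given d = 3, check d ≤ 3: YES.
Slack = (n − k + 1) − d = 0.
The code is MDS (slack = 0).
Description: the claimed parameters are [14, 12, 3]_13; such a code would be MDS (meets Singleton bound).


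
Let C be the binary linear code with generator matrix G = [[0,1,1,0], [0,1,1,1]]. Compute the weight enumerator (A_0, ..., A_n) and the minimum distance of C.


Weight distribution: A_0 = 1, A_1 = 1, A_2 = 1, A_3 = 1. Minimum distance d = 1.

Enumerate all 2^2 = 4 messages m ∈ F_2^2.
For each, compute codeword c = mG in F_2^4, then tally its weight.
  m = 00 → c = 0000, weight = 0.
  m = 10 → c = 0110, weight = 2.
  m = 01 → c = 0111, weight = 3.
  m = 11 → c = 0001, weight = 1.
Tally weights:
  weight 0: 1 codewords.
  weight 1: 1 codewords.
  weight 2: 1 codewords.
  weight 3: 1 codewords.
Minimum distance d = smallest w > 0 with A_w > 0 = 1.
Sanity: Σ A_w = 4 = 2^2 = 4 ✓.


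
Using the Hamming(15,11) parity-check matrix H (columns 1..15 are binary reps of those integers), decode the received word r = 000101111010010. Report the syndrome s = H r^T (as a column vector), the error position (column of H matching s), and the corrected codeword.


s = (0, 0, 0, 1)^T, error position = 1, corrected codeword c = 100101111010010

Compute s = H r^T mod 2 one row at a time:
  s_1 = 1 + 1 + 0 + 1 + 0 + 0 + 1 + 0 = 4 ≡ 0 (mod 2).
  s_2 = 1 + 0 + 1 + 1 + 0 + 0 + 1 + 0 = 4 ≡ 0 (mod 2).
  s_3 = 0 + 0 + 1 + 1 + 0 + 1 + 1 + 0 = 4 ≡ 0 (mod 2).
  s_4 = 0 + 0 + 0 + 1 + 1 + 1 + 0 + 0 = 3 ≡ 1 (mod 2).
s = (0, 0, 0, 1)^T — this equals column 1 of H (binary 0001), so error is at position 1.
Correct: flip bit 1 of r = 000101111010010 to get c = 100101111010010.


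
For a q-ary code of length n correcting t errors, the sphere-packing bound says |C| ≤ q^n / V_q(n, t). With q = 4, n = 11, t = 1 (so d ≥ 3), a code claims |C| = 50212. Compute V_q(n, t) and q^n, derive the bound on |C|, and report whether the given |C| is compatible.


V_q(n, t) = 34, q^n = 4194304, Hamming bound = 123361, |C| = 50212 ≤ bound (satisfied).

Step 1: Compute V_q(n, t) = Σ_{j=0}^1 C(n, j) (q−1)^j.
  j = 0: C(11,0)·(3)^0 = 1·1 = 1.
  j = 1: C(11,1)·(3)^1 = 11·3 = 33.
  V_q(n, t) = 1 + 33 = 34.
Step 2: q^n = 4^11 = 4194304.
Step 3: Hamming bound ⌊q^n / V_q(n,t)⌋ = ⌊4194304/34⌋ = 123361.
Step 4: Compare |C| = 50212 to 123361: satisfied.
The claimed |C| lies below the Hamming bound.


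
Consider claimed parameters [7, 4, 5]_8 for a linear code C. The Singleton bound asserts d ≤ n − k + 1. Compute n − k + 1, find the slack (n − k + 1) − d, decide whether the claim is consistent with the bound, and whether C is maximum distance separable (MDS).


Singleton RHS = n − k + 1 = 4, slack = -1, bound violated (no such code; not MDS).

Singleton bound: d ≤ n − k + 1.
Here n = 7, k = 4, so n − k + 1 = 4.
Given d = 5, check d ≤ 4: NO.
Slack = (n − k + 1) − d = -1.
The slack is negative: d = 5 exceeds n − k + 1 = 4 by 1, so the Singleton bound is violated and no linear [7, 4, 5]_8 code can exist. In particular it is not MDS (MDS requires d = n − k + 1 exactly).
Description: the claimed parameters are [7, 4, 5]_8; such a code would be impossible (violates the Singleton bound).
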